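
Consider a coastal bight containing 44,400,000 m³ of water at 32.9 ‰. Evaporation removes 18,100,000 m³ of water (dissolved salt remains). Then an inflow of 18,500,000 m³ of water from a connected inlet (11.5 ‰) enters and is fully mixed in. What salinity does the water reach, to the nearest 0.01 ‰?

37.36 ‰

After evaporation: salt = 44,400,000×32.9 = 1,460,760,000; volume = 44,400,000 − 18,100,000 = 26,300,000 m³
After mixing: salt = 1,460,760,000 + 18,500,000×11.5 = 1,673,510,000; volume = 26,300,000 + 18,500,000 = 44,800,000 m³
S = 1,673,510,000 / 44,800,000 = 37.3551 ‰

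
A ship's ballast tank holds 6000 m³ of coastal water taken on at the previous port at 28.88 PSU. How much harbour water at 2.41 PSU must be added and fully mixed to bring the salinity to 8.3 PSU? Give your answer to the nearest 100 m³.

21000 m³

Salt balance: 6,000×28.88 + V×2.41 = (6,000+V)×8.3
173,280 + 2.41V = 49,800 + 8.3V
123,480 = 5.89V
V = 20,964.35 m³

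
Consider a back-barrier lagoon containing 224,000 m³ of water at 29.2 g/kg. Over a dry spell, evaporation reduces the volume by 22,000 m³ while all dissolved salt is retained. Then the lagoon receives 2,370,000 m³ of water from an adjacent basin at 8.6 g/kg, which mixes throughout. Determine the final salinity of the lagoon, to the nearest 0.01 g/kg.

After evaporation: salt = 224,000×29.2 = 6,540,800; volume = 224,000 − 22,000 = 202,000 m³
After mixing: salt = 6,540,800 + 2,370,000×8.6 = 26,922,800; volume = 202,000 + 2,370,000 = 2,572,000 m³
S = 26,922,800 / 2,572,000 = 10.4677 g/kg

10.47 g/kg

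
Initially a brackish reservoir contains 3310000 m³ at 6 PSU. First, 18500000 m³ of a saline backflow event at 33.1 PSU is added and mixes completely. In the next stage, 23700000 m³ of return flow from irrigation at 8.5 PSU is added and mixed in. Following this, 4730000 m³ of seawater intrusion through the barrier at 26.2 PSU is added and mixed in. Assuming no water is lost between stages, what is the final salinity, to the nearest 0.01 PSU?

Conserving salt mass:
Initial salt = 3,310,000×6 = 19,860,000
After stage 1: salt = 19,860,000 + 18,500,000×33.1 = 632,210,000; volume = 21,810,000 m³; S = 28.987 PSU
After stage 2: salt = 632,210,000 + 23,700,000×8.5 = 833,660,000; volume = 45,510,000 m³; S = 18.318 PSU
After stage 3: salt = 833,660,000 + 4,730,000×26.2 = 957,586,000; volume = 50,240,000 m³
S = 957,586,000 / 50,240,000 = 19.0602 PSU

19.06 PSU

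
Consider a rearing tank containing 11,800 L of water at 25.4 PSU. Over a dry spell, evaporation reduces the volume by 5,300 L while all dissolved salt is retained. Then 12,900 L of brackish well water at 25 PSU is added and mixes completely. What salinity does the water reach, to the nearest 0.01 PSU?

32.07 PSU

After evaporation: salt = 11,800×25.4 = 299,720; volume = 11,800 − 5,300 = 6,500 L
After mixing: salt = 299,720 + 12,900×25 = 622,220; volume = 6,500 + 12,900 = 19,400 L
S = 622,220 / 19,400 = 32.0732 PSU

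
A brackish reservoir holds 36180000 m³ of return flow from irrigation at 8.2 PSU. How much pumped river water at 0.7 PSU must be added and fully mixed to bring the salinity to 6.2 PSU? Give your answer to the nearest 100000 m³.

13200000 m³

Salt balance: 36,180,000×8.2 + V×0.7 = (36,180,000+V)×6.2
296,676,000 + 0.7V = 224,316,000 + 6.2V
72,360,000 = 5.5V
V = 13,156,363.64 m³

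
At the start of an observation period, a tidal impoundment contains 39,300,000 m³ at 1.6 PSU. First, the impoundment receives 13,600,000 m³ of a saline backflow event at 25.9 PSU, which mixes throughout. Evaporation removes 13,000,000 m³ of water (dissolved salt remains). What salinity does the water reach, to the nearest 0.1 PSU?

10.4 PSU

After mixing: salt = 39,300,000×1.6 + 13,600,000×25.9 = 415,120,000; volume = 52,900,000 m³
After evaporation: salt unchanged = 415,120,000; volume = 52,900,000 − 13,000,000 = 39,900,000 m³
S = 415,120,000 / 39,900,000 = 10.404 PSU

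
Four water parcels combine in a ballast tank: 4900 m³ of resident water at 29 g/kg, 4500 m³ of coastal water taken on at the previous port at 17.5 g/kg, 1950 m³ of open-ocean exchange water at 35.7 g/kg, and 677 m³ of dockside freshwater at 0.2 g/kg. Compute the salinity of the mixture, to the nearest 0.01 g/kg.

24.16 g/kg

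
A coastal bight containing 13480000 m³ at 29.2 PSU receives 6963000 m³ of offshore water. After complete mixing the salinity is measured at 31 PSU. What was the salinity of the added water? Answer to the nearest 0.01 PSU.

Salt balance: 13,480,000×29.2 + 6,963,000×S = 20,443,000×31
393,616,000 + 6,963,000·S = 633,733,000
S = (633,733,000 − 393,616,000) / 6,963,000 = 34.4847 PSU

34.48 PSU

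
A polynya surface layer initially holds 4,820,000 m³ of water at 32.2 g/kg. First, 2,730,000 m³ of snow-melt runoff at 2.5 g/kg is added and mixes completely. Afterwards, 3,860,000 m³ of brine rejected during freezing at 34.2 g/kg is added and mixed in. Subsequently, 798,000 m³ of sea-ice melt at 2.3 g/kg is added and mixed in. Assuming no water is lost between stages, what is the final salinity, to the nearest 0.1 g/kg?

24.2 g/kg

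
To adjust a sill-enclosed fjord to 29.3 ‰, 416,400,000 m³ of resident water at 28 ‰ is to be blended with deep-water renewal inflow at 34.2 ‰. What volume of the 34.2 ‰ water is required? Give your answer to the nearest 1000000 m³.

110000000 m³

Salt balance: 416,400,000×28 + V×34.2 = (416,400,000+V)×29.3
11,659,200,000 + 34.2V = 12,200,520,000 + 29.3V
541,320,000 = 4.9V
V = 110,473,469.39 m³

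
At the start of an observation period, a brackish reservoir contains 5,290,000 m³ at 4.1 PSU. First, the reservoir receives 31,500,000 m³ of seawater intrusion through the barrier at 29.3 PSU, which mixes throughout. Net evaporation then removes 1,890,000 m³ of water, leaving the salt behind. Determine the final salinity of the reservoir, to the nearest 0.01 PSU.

After mixing: salt = 5,290,000×4.1 + 31,500,000×29.3 = 944,639,000; volume = 36,790,000 m³
After evaporation: salt unchanged = 944,639,000; volume = 36,790,000 − 1,890,000 = 34,900,000 m³
S = 944,639,000 / 34,900,000 = 27.067 PSU

27.07 PSU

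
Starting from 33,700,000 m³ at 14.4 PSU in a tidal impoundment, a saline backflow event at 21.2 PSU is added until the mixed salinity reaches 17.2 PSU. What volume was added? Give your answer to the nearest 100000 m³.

Salt balance: 33,700,000×14.4 + V×21.2 = (33,700,000+V)×17.2
485,280,000 + 21.2V = 579,640,000 + 17.2V
94,360,000 = 4V
V = 23,590,000 m³

23600000 m³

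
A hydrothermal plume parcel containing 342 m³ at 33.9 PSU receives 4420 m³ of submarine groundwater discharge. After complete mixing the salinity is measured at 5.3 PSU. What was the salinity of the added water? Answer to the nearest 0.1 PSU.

Salt balance: 342×33.9 + 4,420×S = 4,762×5.3
11,593.8 + 4,420·S = 25,238.6
S = (25,238.6 − 11,593.8) / 4,420 = 3.0871 PSU

3.1 PSU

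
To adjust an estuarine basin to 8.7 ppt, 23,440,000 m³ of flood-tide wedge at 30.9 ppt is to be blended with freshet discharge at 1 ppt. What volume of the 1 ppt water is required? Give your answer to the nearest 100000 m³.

67600000 m³

Salt balance: 23,440,000×30.9 + V×1 = (23,440,000+V)×8.7
724,296,000 + 1V = 203,928,000 + 8.7V
520,368,000 = 7.7V
V = 67,580,259.74 m³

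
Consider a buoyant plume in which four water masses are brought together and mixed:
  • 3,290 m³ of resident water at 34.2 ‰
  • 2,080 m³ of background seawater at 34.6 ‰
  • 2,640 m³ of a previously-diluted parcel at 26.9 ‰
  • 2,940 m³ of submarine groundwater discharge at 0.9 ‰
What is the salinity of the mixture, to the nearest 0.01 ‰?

Mass of salt is conserved:
salt = 3,290×34.2 + 2,080×34.6 + 2,640×26.9 + 2,940×0.9 = 112,518 + 71,968 + 71,016 + 2,646 = 258,148
volume = 3,290 + 2,080 + 2,640 + 2,940 = 10,950 m³
S = 258,148 / 10,950 = 23.5752 ‰

23.58 ‰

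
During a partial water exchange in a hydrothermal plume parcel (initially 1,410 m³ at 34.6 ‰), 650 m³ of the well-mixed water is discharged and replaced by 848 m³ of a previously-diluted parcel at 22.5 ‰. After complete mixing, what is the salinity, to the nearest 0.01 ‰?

28.22 ‰

Remaining after removal: 760 m³ at 34.6 ‰ (salt = 26,296)
After addition: salt = 26,296 + 848×22.5 = 45,376; volume = 1,608 m³
S = 45,376 / 1,608 = 28.2189 ‰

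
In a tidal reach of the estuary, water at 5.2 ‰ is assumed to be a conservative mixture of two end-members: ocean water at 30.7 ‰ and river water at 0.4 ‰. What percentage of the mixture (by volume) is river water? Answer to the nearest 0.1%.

84.2%

Let f be the freshwater fraction. Salt balance per unit volume:
f×0.4 + (1−f)×30.7 = 5.2
f = (30.7 − 5.2) / (30.7 − 0.4) = 25.5/30.3 = 0.8416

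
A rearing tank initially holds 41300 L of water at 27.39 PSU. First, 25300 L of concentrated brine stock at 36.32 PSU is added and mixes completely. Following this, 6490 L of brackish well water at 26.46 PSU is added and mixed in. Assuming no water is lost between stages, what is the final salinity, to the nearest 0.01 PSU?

30.40 PSU

Conserving salt mass:
Initial salt = 41,300×27.39 = 1,131,207
After stage 1: salt = 1,131,207 + 25,300×36.32 = 2,050,103; volume = 66,600 L; S = 30.782 PSU
After stage 2: salt = 2,050,103 + 6,490×26.46 = 2,221,828.4; volume = 73,090 L
S = 2,221,828.4 / 73,090 = 30.3985 PSU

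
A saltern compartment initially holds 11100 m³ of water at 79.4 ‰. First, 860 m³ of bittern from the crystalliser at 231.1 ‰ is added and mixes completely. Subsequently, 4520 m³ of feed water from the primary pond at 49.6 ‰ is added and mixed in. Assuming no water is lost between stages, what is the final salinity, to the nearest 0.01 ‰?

79.14 ‰

Mass of salt is conserved:
Initial salt = 11,100×79.4 = 881,340
After stage 1: salt = 881,340 + 860×231.1 = 1,080,086; volume = 11,960 m³; S = 90.308 ‰
After stage 2: salt = 1,080,086 + 4,520×49.6 = 1,304,278; volume = 16,480 m³
S = 1,304,278 / 16,480 = 79.1431 ‰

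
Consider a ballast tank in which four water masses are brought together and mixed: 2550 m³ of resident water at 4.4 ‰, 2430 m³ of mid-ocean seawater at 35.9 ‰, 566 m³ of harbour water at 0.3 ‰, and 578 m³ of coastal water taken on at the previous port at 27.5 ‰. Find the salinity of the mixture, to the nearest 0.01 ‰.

Salt balance:
salt = 2,550×4.4 + 2,430×35.9 + 566×0.3 + 578×27.5 = 11,220 + 87,237 + 169.8 + 15,895 = 114,521.8
volume = 2,550 + 2,430 + 566 + 578 = 6,124 m³
S = 114,521.8 / 6,124 = 18.7005 ‰

18.70 ‰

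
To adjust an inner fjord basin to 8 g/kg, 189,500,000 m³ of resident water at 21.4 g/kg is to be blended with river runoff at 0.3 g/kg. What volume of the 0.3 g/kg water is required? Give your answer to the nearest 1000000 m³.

330000000 m³

Salt balance: 189,500,000×21.4 + V×0.3 = (189,500,000+V)×8
4,055,300,000 + 0.3V = 1,516,000,000 + 8V
2,539,300,000 = 7.7V
V = 329,779,220.78 m³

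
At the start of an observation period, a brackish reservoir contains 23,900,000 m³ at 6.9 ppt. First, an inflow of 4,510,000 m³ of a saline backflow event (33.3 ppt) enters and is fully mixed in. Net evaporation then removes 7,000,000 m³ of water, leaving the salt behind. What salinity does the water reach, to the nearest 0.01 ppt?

14.72 ppt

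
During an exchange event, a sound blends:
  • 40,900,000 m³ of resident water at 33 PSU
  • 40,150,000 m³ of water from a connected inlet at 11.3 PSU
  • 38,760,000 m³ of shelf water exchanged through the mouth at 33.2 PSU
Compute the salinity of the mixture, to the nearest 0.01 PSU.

Mass of salt is conserved:
salt = 40,900,000×33 + 40,150,000×11.3 + 38,760,000×33.2 = 1,349,700,000 + 453,695,000 + 1,286,832,000 = 3,090,227,000
volume = 40,900,000 + 40,150,000 + 38,760,000 = 119,810,000 m³
S = 3,090,227,000 / 119,810,000 = 25.7927 PSU

25.79 PSU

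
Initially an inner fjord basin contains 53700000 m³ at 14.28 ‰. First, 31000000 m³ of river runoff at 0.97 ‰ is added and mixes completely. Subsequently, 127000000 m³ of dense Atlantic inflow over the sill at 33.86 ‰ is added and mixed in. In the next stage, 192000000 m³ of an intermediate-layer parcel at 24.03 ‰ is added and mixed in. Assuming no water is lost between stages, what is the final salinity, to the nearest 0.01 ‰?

24.05 ‰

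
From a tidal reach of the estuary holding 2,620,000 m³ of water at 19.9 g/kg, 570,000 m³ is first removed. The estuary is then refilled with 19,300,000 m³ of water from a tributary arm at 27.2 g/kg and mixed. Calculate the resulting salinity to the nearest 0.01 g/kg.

Remaining after removal: 2,050,000 m³ at 19.9 g/kg (salt = 40,795,000)
After addition: salt = 40,795,000 + 19,300,000×27.2 = 565,755,000; volume = 21,350,000 m³
S = 565,755,000 / 21,350,000 = 26.4991 g/kg

26.50 g/kg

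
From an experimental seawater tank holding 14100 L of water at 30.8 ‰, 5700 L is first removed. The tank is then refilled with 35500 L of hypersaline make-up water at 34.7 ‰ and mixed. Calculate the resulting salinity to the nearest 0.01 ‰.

33.95 ‰

Remaining after removal: 8,400 L at 30.8 ‰ (salt = 258,720)
After addition: salt = 258,720 + 35,500×34.7 = 1,490,570; volume = 43,900 L
S = 1,490,570 / 43,900 = 33.9538 ‰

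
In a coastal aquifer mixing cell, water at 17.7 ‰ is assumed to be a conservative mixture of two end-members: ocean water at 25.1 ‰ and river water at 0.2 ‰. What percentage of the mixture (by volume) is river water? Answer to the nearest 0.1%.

29.7%

Let f be the freshwater fraction. Salt balance per unit volume:
f×0.2 + (1−f)×25.1 = 17.7
f = (25.1 − 17.7) / (25.1 − 0.2) = 7.4/24.9 = 0.2972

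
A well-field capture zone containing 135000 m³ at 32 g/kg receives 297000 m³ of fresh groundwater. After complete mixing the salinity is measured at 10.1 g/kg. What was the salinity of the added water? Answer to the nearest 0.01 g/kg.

Salt balance: 135,000×32 + 297,000×S = 432,000×10.1
4,320,000 + 297,000·S = 4,363,200
S = (4,363,200 − 4,320,000) / 297,000 = 0.1455 g/kg

0.15 g/kg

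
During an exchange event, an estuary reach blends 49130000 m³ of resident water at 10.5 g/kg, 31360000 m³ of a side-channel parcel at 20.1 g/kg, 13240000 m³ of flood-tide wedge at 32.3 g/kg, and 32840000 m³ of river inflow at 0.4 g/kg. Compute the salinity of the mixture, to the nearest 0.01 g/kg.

12.54 g/kg

Salt balance:
salt = 49,130,000×10.5 + 31,360,000×20.1 + 13,240,000×32.3 + 32,840,000×0.4 = 515,865,000 + 630,336,000 + 427,652,000 + 13,136,000 = 1,586,989,000
volume = 49,130,000 + 31,360,000 + 13,240,000 + 32,840,000 = 126,570,000 m³
S = 1,586,989,000 / 126,570,000 = 12.5384 g/kg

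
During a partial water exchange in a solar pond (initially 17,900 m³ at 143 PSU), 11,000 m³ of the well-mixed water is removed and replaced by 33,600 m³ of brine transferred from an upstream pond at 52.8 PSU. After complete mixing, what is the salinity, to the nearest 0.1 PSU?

68.2 PSU

Remaining after removal: 6,900 m³ at 143 PSU (salt = 986,700)
After addition: salt = 986,700 + 33,600×52.8 = 2,760,780; volume = 40,500 m³
S = 2,760,780 / 40,500 = 68.1674 PSU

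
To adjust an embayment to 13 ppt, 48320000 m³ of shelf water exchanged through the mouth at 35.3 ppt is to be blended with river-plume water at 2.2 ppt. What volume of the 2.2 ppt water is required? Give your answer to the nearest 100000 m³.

99800000 m³

Salt balance: 48,320,000×35.3 + V×2.2 = (48,320,000+V)×13
1,705,696,000 + 2.2V = 628,160,000 + 13V
1,077,536,000 = 10.8V
V = 99,771,851.85 m³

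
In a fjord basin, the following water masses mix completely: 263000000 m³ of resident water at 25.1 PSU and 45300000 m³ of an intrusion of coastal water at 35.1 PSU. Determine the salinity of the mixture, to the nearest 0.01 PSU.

26.57 PSU

Total salt / total volume:
salt = 263,000,000×25.1 + 45,300,000×35.1 = 6,601,300,000 + 1,590,030,000 = 8,191,330,000
volume = 263,000,000 + 45,300,000 = 308,300,000 m³
S = 8,191,330,000 / 308,300,000 = 26.5693 PSU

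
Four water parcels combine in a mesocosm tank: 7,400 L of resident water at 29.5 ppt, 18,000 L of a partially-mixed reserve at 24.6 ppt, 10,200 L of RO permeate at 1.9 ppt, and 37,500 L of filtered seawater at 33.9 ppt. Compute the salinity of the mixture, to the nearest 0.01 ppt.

26.70 ppt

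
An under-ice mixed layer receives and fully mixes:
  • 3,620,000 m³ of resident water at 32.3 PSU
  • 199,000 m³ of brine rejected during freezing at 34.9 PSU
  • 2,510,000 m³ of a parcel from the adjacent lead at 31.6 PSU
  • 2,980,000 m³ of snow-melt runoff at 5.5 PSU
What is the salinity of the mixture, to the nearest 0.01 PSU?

23.59 PSU

Salt balance:
salt = 3,620,000×32.3 + 199,000×34.9 + 2,510,000×31.6 + 2,980,000×5.5 = 116,926,000 + 6,945,100 + 79,316,000 + 16,390,000 = 219,577,100
volume = 3,620,000 + 199,000 + 2,510,000 + 2,980,000 = 9,309,000 m³
S = 219,577,100 / 9,309,000 = 23.5876 PSU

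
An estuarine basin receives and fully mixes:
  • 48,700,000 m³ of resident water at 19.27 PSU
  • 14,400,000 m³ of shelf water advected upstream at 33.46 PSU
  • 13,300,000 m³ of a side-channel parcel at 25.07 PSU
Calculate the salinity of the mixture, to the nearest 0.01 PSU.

22.95 PSU

Salt balance:
salt = 48,700,000×19.27 + 14,400,000×33.46 + 13,300,000×25.07 = 938,449,000 + 481,824,000 + 333,431,000 = 1,753,704,000
volume = 48,700,000 + 14,400,000 + 13,300,000 = 76,400,000 m³
S = 1,753,704,000 / 76,400,000 = 22.9542 PSU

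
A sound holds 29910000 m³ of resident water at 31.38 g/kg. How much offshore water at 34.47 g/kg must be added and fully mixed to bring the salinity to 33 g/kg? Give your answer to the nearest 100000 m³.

Salt balance: 29,910,000×31.38 + V×34.47 = (29,910,000+V)×33
938,575,800 + 34.47V = 987,030,000 + 33V
48,454,200 = 1.47V
V = 32,962,040.82 m³

33000000 m³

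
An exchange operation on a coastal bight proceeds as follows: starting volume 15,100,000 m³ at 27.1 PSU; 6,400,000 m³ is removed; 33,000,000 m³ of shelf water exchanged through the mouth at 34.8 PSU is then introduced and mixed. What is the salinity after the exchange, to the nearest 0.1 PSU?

33.2 PSU

Remaining after removal: 8,700,000 m³ at 27.1 PSU (salt = 235,770,000)
After addition: salt = 235,770,000 + 33,000,000×34.8 = 1,384,170,000; volume = 41,700,000 m³
S = 1,384,170,000 / 41,700,000 = 33.1935 PSU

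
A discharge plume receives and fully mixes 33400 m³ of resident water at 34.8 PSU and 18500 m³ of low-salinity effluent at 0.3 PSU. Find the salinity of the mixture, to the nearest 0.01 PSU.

22.50 PSU

Mass of salt is conserved:
salt = 33,400×34.8 + 18,500×0.3 = 1,162,320 + 5,550 = 1,167,870
volume = 33,400 + 18,500 = 51,900 m³
S = 1,167,870 / 51,900 = 22.5023 PSU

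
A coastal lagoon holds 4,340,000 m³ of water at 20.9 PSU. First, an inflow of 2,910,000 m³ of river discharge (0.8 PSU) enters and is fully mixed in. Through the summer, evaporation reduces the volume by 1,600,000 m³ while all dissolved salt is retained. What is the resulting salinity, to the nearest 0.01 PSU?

16.47 PSU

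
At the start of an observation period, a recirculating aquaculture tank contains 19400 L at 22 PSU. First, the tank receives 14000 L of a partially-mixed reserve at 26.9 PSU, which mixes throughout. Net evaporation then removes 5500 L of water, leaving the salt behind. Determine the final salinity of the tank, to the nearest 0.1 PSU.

28.8 PSU

After mixing: salt = 19,400×22 + 14,000×26.9 = 803,400; volume = 33,400 L
After evaporation: salt unchanged = 803,400; volume = 33,400 − 5,500 = 27,900 L
S = 803,400 / 27,900 = 28.7957 PSU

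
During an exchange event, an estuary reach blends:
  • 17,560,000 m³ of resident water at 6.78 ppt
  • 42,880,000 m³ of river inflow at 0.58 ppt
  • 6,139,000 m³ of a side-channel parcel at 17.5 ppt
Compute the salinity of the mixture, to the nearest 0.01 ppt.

3.78 ppt

Conserving salt mass:
salt = 17,560,000×6.78 + 42,880,000×0.58 + 6,139,000×17.5 = 119,056,800 + 24,870,400 + 107,432,500 = 251,359,700
volume = 17,560,000 + 42,880,000 + 6,139,000 = 66,579,000 m³
S = 251,359,700 / 66,579,000 = 3.7754 ppt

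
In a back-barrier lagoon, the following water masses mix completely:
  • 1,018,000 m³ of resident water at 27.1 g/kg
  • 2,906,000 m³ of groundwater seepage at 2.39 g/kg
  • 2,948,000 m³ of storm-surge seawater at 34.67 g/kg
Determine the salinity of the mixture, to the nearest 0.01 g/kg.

19.90 g/kg

Conserving salt mass:
salt = 1,018,000×27.1 + 2,906,000×2.39 + 2,948,000×34.67 = 27,587,800 + 6,945,340 + 102,207,160 = 136,740,300
volume = 1,018,000 + 2,906,000 + 2,948,000 = 6,872,000 m³
S = 136,740,300 / 6,872,000 = 19.8982 g/kg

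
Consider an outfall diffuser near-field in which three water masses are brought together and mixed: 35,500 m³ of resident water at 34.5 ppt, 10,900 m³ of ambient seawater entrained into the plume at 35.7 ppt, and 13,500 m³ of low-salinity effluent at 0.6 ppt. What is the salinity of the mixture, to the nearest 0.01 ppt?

Total salt / total volume:
salt = 35,500×34.5 + 10,900×35.7 + 13,500×0.6 = 1,224,750 + 389,130 + 8,100 = 1,621,980
volume = 35,500 + 10,900 + 13,500 = 59,900 m³
S = 1,621,980 / 59,900 = 27.0781 ppt

27.08 ppt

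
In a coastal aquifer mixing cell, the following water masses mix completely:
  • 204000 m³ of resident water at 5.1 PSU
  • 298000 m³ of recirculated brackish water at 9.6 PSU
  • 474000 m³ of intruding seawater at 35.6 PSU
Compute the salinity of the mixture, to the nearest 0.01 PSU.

Weighted by volume,
salt = 204,000×5.1 + 298,000×9.6 + 474,000×35.6 = 1,040,400 + 2,860,800 + 16,874,400 = 20,775,600
volume = 204,000 + 298,000 + 474,000 = 976,000 m³
S = 20,775,600 / 976,000 = 21.2865 PSU

21.29 PSU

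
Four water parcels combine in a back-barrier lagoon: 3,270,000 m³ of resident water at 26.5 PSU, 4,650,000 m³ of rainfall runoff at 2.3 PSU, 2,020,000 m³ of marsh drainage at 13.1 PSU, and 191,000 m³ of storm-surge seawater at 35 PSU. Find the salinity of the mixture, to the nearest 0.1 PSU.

12.9 PSU

Conserving salt mass:
salt = 3,270,000×26.5 + 4,650,000×2.3 + 2,020,000×13.1 + 191,000×35 = 86,655,000 + 10,695,000 + 26,462,000 + 6,685,000 = 130,497,000
volume = 3,270,000 + 4,650,000 + 2,020,000 + 191,000 = 10,131,000 m³
S = 130,497,000 / 10,131,000 = 12.881 PSU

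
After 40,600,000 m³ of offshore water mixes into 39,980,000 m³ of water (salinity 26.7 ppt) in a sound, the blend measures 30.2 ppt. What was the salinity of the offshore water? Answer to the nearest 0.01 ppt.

33.65 ppt

Salt balance: 39,980,000×26.7 + 40,600,000×S = 80,580,000×30.2
1,067,466,000 + 40,600,000·S = 2,433,516,000
S = (2,433,516,000 − 1,067,466,000) / 40,600,000 = 33.6466 ppt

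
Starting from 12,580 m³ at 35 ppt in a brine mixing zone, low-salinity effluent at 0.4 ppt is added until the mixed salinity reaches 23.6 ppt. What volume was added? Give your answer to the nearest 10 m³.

6180 m³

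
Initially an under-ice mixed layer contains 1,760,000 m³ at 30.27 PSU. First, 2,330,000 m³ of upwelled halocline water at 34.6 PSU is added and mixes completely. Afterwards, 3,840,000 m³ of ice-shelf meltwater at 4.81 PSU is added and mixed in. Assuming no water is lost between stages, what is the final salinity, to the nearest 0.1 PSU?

By conservation of dissolved salt,
Initial salt = 1,760,000×30.27 = 53,275,200
After stage 1: salt = 53,275,200 + 2,330,000×34.6 = 133,893,200; volume = 4,090,000 m³; S = 32.737 PSU
After stage 2: salt = 133,893,200 + 3,840,000×4.81 = 152,363,600; volume = 7,930,000 m³
S = 152,363,600 / 7,930,000 = 19.2136 PSU

19.2 PSU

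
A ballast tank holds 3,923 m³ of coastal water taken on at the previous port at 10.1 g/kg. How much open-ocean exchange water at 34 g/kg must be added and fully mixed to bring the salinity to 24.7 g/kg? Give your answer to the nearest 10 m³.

6160 m³

Salt balance: 3,923×10.1 + V×34 = (3,923+V)×24.7
39,622.3 + 34V = 96,898.1 + 24.7V
57,275.8 = 9.3V
V = 6,158.69 m³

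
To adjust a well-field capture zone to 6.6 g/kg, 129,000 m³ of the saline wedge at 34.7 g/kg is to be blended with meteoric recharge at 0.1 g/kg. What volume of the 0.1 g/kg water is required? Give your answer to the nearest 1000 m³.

Salt balance: 129,000×34.7 + V×0.1 = (129,000+V)×6.6
4,476,300 + 0.1V = 851,400 + 6.6V
3,624,900 = 6.5V
V = 557,676.92 m³

558000 m³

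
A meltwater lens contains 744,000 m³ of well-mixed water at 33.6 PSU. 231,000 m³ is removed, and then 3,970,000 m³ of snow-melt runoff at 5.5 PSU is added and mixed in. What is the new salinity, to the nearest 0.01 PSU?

8.72 PSU

Remaining after removal: 513,000 m³ at 33.6 PSU (salt = 17,236,800)
After addition: salt = 17,236,800 + 3,970,000×5.5 = 39,071,800; volume = 4,483,000 m³
S = 39,071,800 / 4,483,000 = 8.7155 PSU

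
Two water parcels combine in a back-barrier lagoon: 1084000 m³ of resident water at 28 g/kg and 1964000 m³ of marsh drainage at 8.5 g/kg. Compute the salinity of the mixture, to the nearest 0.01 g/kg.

15.44 g/kg

Salt balance:
salt = 1,084,000×28 + 1,964,000×8.5 = 30,352,000 + 16,694,000 = 47,046,000
volume = 1,084,000 + 1,964,000 = 3,048,000 m³
S = 47,046,000 / 3,048,000 = 15.435 g/kg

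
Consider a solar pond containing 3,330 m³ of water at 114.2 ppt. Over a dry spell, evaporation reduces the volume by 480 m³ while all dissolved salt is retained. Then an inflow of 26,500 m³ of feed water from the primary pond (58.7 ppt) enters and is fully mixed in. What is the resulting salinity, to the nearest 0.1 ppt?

66.0 ppt

After evaporation: salt = 3,330×114.2 = 380,286; volume = 3,330 − 480 = 2,850 m³
After mixing: salt = 380,286 + 26,500×58.7 = 1,935,836; volume = 2,850 + 26,500 = 29,350 m³
S = 1,935,836 / 29,350 = 65.9569 ppt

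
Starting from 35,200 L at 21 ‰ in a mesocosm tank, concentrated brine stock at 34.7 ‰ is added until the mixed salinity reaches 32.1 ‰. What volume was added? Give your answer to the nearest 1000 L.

Salt balance: 35,200×21 + V×34.7 = (35,200+V)×32.1
739,200 + 34.7V = 1,129,920 + 32.1V
390,720 = 2.6V
V = 150,276.92 L

150000 L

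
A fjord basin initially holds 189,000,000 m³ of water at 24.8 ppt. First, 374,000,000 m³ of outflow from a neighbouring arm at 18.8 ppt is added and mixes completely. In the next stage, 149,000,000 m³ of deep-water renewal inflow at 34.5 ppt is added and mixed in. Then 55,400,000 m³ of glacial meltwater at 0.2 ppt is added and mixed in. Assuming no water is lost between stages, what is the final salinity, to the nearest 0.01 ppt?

21.98 ppt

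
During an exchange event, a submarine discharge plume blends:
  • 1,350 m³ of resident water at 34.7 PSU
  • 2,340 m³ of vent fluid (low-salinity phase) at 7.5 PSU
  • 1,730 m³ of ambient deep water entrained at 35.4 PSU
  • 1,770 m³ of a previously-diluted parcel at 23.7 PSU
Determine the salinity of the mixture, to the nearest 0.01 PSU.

23.31 PSU

Salt balance:
salt = 1,350×34.7 + 2,340×7.5 + 1,730×35.4 + 1,770×23.7 = 46,845 + 17,550 + 61,242 + 41,949 = 167,586
volume = 1,350 + 2,340 + 1,730 + 1,770 = 7,190 m³
S = 167,586 / 7,190 = 23.3082 PSU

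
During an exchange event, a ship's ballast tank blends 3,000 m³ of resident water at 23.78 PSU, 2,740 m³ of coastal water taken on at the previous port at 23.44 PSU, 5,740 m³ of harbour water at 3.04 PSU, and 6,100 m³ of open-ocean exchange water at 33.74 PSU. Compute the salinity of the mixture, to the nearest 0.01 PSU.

20.41 PSU

Weighted by volume,
salt = 3,000×23.78 + 2,740×23.44 + 5,740×3.04 + 6,100×33.74 = 71,340 + 64,225.6 + 17,449.6 + 205,814 = 358,829.2
volume = 3,000 + 2,740 + 5,740 + 6,100 = 17,580 m³
S = 358,829.2 / 17,580 = 20.4112 PSU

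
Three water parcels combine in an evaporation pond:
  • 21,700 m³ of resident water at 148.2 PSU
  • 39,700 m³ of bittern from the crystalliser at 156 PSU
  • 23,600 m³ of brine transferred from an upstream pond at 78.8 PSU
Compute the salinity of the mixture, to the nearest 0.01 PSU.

By conservation of dissolved salt,
salt = 21,700×148.2 + 39,700×156 + 23,600×78.8 = 3,215,940 + 6,193,200 + 1,859,680 = 11,268,820
volume = 21,700 + 39,700 + 23,600 = 85,000 m³
S = 11,268,820 / 85,000 = 132.5744 PSU

132.57 PSU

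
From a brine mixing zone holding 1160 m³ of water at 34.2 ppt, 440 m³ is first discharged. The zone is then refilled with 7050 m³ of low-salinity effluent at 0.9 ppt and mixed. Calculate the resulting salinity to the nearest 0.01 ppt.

Remaining after removal: 720 m³ at 34.2 ppt (salt = 24,624)
After addition: salt = 24,624 + 7,050×0.9 = 30,969; volume = 7,770 m³
S = 30,969 / 7,770 = 3.9857 ppt

3.99 ppt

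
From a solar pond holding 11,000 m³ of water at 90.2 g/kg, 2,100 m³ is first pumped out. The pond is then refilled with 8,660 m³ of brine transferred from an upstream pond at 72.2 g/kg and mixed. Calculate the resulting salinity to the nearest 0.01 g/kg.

81.32 g/kg

Remaining after removal: 8,900 m³ at 90.2 g/kg (salt = 802,780)
After addition: salt = 802,780 + 8,660×72.2 = 1,428,032; volume = 17,560 m³
S = 1,428,032 / 17,560 = 81.323 g/kg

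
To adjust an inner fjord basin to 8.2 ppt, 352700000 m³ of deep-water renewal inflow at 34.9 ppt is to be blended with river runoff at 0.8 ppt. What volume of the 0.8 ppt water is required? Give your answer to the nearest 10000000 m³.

Salt balance: 352,700,000×34.9 + V×0.8 = (352,700,000+V)×8.2
12,309,230,000 + 0.8V = 2,892,140,000 + 8.2V
9,417,090,000 = 7.4V
V = 1,272,579,729.73 m³

1270000000 m³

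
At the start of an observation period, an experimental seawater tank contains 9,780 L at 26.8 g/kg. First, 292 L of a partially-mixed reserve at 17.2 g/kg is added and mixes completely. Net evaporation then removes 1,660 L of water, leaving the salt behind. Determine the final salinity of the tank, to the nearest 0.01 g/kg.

After mixing: salt = 9,780×26.8 + 292×17.2 = 267,126.4; volume = 10,072 L
After evaporation: salt unchanged = 267,126.4; volume = 10,072 − 1,660 = 8,412 L
S = 267,126.4 / 8,412 = 31.7554 g/kg

31.76 g/kg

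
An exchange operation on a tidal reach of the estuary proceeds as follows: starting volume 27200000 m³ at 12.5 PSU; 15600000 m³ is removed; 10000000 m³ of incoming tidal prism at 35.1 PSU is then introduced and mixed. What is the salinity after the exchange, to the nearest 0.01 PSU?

Remaining after removal: 11,600,000 m³ at 12.5 PSU (salt = 145,000,000)
After addition: salt = 145,000,000 + 10,000,000×35.1 = 496,000,000; volume = 21,600,000 m³
S = 496,000,000 / 21,600,000 = 22.963 PSU

22.96 PSU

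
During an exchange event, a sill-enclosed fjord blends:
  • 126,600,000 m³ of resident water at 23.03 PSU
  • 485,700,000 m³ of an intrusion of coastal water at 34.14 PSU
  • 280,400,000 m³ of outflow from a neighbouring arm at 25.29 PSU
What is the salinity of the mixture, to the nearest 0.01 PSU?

29.78 PSU

Total salt / total volume:
salt = 126,600,000×23.03 + 485,700,000×34.14 + 280,400,000×25.29 = 2,915,598,000 + 16,581,798,000 + 7,091,316,000 = 26,588,712,000
volume = 126,600,000 + 485,700,000 + 280,400,000 = 892,700,000 m³
S = 26,588,712,000 / 892,700,000 = 29.7846 PSU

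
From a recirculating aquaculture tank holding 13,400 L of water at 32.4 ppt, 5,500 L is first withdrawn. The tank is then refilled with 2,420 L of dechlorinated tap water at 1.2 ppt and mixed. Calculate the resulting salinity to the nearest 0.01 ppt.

25.08 ppt

Remaining after removal: 7,900 L at 32.4 ppt (salt = 255,960)
After addition: salt = 255,960 + 2,420×1.2 = 258,864; volume = 10,320 L
S = 258,864 / 10,320 = 25.0837 ppt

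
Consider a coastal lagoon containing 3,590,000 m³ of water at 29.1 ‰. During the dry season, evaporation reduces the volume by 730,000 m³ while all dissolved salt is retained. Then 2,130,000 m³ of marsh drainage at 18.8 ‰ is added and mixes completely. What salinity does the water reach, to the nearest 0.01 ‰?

After evaporation: salt = 3,590,000×29.1 = 104,469,000; volume = 3,590,000 − 730,000 = 2,860,000 m³
After mixing: salt = 104,469,000 + 2,130,000×18.8 = 144,513,000; volume = 2,860,000 + 2,130,000 = 4,990,000 m³
S = 144,513,000 / 4,990,000 = 28.9605 ‰

28.96 ‰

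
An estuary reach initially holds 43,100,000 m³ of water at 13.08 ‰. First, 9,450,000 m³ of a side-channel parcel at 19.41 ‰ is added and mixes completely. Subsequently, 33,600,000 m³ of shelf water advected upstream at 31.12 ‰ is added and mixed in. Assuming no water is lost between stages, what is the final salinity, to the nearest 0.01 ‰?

20.81 ‰

Salt balance:
Initial salt = 43,100,000×13.08 = 563,748,000
After stage 1: salt = 563,748,000 + 9,450,000×19.41 = 747,172,500; volume = 52,550,000 m³; S = 14.218 ‰
After stage 2: salt = 747,172,500 + 33,600,000×31.12 = 1,792,804,500; volume = 86,150,000 m³
S = 1,792,804,500 / 86,150,000 = 20.8103 ‰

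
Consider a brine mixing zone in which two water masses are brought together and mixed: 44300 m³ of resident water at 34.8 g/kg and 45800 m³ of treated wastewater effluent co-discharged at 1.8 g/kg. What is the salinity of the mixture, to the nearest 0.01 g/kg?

18.03 g/kg

Mass of salt is conserved:
salt = 44,300×34.8 + 45,800×1.8 = 1,541,640 + 82,440 = 1,624,080
volume = 44,300 + 45,800 = 90,100 m³
S = 1,624,080 / 90,100 = 18.0253 g/kg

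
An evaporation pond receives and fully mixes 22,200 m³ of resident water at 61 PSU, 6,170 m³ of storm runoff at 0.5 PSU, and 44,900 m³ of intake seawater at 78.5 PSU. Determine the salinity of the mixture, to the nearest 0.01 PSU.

66.63 PSU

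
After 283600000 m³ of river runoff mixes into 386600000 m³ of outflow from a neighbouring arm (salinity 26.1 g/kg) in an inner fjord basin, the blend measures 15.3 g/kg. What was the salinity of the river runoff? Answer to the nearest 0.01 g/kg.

0.58 g/kg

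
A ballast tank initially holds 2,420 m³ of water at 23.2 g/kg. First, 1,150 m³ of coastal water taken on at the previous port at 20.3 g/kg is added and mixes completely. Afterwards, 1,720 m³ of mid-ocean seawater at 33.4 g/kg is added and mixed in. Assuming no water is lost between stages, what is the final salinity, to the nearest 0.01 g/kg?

25.89 g/kg

By conservation of dissolved salt,
Initial salt = 2,420×23.2 = 56,144
After stage 1: salt = 56,144 + 1,150×20.3 = 79,489; volume = 3,570 m³; S = 22.266 g/kg
After stage 2: salt = 79,489 + 1,720×33.4 = 136,937; volume = 5,290 m³
S = 136,937 / 5,290 = 25.886 g/kg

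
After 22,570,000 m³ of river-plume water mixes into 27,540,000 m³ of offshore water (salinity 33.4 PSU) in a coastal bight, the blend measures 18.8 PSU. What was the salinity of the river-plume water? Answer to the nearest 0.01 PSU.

0.99 PSU

Salt balance: 27,540,000×33.4 + 22,570,000×S = 50,110,000×18.8
919,836,000 + 22,570,000·S = 942,068,000
S = (942,068,000 − 919,836,000) / 22,570,000 = 0.985 PSU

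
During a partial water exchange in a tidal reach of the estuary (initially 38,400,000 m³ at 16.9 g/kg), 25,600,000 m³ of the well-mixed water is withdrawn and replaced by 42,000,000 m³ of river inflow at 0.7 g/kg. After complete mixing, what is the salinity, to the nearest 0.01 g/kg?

Remaining after removal: 12,800,000 m³ at 16.9 g/kg (salt = 216,320,000)
After addition: salt = 216,320,000 + 42,000,000×0.7 = 245,720,000; volume = 54,800,000 m³
S = 245,720,000 / 54,800,000 = 4.4839 g/kg

4.48 g/kg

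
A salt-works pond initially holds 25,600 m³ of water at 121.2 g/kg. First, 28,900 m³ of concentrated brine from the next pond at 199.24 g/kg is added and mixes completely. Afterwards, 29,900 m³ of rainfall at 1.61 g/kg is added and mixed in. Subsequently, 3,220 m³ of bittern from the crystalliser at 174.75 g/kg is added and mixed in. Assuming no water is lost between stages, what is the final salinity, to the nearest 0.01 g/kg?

108.10 g/kg

Weighted by volume,
Initial salt = 25,600×121.2 = 3,102,720
After stage 1: salt = 3,102,720 + 28,900×199.24 = 8,860,756; volume = 54,500 m³; S = 162.583 g/kg
After stage 2: salt = 8,860,756 + 29,900×1.61 = 8,908,895; volume = 84,400 m³; S = 105.556 g/kg
After stage 3: salt = 8,908,895 + 3,220×174.75 = 9,471,590; volume = 87,620 m³
S = 9,471,590 / 87,620 = 108.0985 g/kg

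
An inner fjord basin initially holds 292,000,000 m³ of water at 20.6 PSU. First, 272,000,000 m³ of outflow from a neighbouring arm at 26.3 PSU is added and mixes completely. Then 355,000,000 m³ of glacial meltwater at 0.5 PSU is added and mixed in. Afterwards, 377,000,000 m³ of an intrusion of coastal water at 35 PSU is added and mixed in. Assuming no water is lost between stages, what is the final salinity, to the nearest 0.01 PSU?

Salt balance:
Initial salt = 292,000,000×20.6 = 6,015,200,000
After stage 1: salt = 6,015,200,000 + 272,000,000×26.3 = 13,168,800,000; volume = 564,000,000 m³; S = 23.349 PSU
After stage 2: salt = 13,168,800,000 + 355,000,000×0.5 = 13,346,300,000; volume = 919,000,000 m³; S = 14.523 PSU
After stage 3: salt = 13,346,300,000 + 377,000,000×35 = 26,541,300,000; volume = 1,296,000,000 m³
S = 26,541,300,000 / 1,296,000,000 = 20.4794 PSU

20.48 PSU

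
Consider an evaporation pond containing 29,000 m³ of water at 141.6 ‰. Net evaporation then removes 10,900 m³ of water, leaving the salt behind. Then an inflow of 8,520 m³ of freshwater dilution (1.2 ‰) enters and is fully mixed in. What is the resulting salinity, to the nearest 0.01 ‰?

After evaporation: salt = 29,000×141.6 = 4,106,400; volume = 29,000 − 10,900 = 18,100 m³
After mixing: salt = 4,106,400 + 8,520×1.2 = 4,116,624; volume = 18,100 + 8,520 = 26,620 m³
S = 4,116,624 / 26,620 = 154.644 ‰

154.64 ‰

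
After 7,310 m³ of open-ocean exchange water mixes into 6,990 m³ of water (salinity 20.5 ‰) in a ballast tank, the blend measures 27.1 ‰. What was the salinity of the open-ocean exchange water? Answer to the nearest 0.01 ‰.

33.41 ‰

Salt balance: 6,990×20.5 + 7,310×S = 14,300×27.1
143,295 + 7,310·S = 387,530
S = (387,530 − 143,295) / 7,310 = 33.4111 ‰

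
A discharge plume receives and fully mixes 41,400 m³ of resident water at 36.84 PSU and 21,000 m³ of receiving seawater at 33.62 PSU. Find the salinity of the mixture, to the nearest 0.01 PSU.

35.76 PSU

Conserving salt mass:
salt = 41,400×36.84 + 21,000×33.62 = 1,525,176 + 706,020 = 2,231,196
volume = 41,400 + 21,000 = 62,400 m³
S = 2,231,196 / 62,400 = 35.7563 PSU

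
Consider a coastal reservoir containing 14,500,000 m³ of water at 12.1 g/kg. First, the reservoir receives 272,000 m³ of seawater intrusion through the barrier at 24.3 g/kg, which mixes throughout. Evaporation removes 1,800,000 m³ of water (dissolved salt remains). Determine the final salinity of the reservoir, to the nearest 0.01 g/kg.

14.03 g/kg

After mixing: salt = 14,500,000×12.1 + 272,000×24.3 = 182,059,600; volume = 14,772,000 m³
After evaporation: salt unchanged = 182,059,600; volume = 14,772,000 − 1,800,000 = 12,972,000 m³
S = 182,059,600 / 12,972,000 = 14.0348 g/kg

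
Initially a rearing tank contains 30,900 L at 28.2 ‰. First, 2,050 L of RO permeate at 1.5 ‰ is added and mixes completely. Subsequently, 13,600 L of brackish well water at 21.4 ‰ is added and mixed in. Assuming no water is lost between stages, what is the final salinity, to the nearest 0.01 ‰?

Weighted by volume,
Initial salt = 30,900×28.2 = 871,380
After stage 1: salt = 871,380 + 2,050×1.5 = 874,455; volume = 32,950 L; S = 26.539 ‰
After stage 2: salt = 874,455 + 13,600×21.4 = 1,165,495; volume = 46,550 L
S = 1,165,495 / 46,550 = 25.0375 ‰

25.04 ‰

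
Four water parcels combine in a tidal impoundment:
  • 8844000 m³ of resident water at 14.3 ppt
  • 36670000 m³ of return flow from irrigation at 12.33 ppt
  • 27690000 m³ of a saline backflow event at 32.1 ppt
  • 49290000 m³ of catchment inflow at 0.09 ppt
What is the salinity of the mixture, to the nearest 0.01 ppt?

Total salt / total volume:
salt = 8,844,000×14.3 + 36,670,000×12.33 + 27,690,000×32.1 + 49,290,000×0.09 = 126,469,200 + 452,141,100 + 888,849,000 + 4,436,100 = 1,471,895,400
volume = 8,844,000 + 36,670,000 + 27,690,000 + 49,290,000 = 122,494,000 m³
S = 1,471,895,400 / 122,494,000 = 12.0161 ppt

12.02 ppt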